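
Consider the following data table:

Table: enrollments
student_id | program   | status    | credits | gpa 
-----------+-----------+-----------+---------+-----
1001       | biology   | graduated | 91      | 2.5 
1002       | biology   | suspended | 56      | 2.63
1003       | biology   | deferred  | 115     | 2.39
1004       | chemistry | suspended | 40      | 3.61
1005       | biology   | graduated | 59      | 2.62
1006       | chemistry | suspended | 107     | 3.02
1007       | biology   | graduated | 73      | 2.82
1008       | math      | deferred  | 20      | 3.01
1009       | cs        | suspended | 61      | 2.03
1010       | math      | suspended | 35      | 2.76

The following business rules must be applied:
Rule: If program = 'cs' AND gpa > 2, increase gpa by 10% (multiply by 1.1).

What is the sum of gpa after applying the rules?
27.59

Step 1: Find records where program = 'cs' AND gpa > 2
Step 2: 1 records match, summing to 2.03
Step 3: After multiplier: 2.03 × 1.1 = 2.23
Step 4: Unaffected records sum: 25.36
Step 5: Final sum = 2.23 + 25.36 = 27.59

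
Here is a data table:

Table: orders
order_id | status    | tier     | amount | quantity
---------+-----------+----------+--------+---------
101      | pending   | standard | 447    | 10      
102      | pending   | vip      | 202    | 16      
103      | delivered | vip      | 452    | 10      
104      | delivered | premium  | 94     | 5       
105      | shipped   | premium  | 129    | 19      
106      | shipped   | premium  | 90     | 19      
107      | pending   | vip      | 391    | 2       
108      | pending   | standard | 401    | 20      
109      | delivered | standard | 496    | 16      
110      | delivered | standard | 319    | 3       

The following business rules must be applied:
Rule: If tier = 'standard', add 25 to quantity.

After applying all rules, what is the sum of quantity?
220

Step 1: Count records where tier = 'standard': 4
Step 2: Total bonus added: 4 × 25 = 100
Step 3: Original sum of quantity: 120
Step 4: Final sum = 120 + 100 = 220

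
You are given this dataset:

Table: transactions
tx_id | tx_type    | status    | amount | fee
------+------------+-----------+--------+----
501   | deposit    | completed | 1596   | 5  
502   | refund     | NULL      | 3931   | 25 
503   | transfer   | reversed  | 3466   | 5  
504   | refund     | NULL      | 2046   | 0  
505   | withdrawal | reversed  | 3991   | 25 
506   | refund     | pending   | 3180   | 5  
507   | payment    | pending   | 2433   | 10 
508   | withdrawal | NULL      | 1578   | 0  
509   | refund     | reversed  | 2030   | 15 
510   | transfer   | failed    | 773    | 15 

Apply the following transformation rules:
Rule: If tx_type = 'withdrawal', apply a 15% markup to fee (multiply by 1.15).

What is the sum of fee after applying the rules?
108.75

Step 1: Records with tx_type = 'withdrawal' have total fee = 25
Step 2: Apply multiplier: 25 × 1.15 = 28.75
Step 3: Other records total: 80
Step 4: Final sum = 28.75 + 80 = 108.75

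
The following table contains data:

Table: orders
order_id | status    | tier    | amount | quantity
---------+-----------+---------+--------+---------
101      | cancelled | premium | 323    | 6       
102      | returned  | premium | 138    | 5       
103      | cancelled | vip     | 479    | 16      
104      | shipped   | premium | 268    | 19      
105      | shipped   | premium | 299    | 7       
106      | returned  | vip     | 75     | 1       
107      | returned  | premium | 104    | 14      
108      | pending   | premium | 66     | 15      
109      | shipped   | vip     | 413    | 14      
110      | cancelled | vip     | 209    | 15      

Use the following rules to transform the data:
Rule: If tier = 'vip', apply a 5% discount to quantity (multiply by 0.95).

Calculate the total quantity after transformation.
109.7

Step 1: Records with tier = 'vip' have total quantity = 46
Step 2: Apply multiplier: 46 × 0.95 = 43.7
Step 3: Other records total: 66
Step 4: Final sum = 43.7 + 66 = 109.7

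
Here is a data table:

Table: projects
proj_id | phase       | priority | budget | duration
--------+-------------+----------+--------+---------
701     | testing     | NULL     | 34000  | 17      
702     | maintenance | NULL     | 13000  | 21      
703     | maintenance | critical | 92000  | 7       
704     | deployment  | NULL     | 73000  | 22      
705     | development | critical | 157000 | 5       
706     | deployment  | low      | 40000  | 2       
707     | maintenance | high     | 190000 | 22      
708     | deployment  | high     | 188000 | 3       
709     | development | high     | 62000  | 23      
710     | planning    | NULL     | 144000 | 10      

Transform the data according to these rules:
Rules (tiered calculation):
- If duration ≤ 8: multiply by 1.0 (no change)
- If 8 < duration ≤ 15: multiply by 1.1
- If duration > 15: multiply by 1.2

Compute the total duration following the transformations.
154.0

Step 1: Tier 1 (duration ≤ 8): 4 records, sum = 17 × 1.0 = 17.0
Step 2: Tier 2 (8 < duration ≤ 15): 1 records, sum = 10 × 1.1 = 11.0
Step 3: Tier 3 (duration > 15): 5 records, sum = 105 × 1.2 = 126.0
Step 4: Final sum = 17.0 + 11.0 + 126.0 = 154.0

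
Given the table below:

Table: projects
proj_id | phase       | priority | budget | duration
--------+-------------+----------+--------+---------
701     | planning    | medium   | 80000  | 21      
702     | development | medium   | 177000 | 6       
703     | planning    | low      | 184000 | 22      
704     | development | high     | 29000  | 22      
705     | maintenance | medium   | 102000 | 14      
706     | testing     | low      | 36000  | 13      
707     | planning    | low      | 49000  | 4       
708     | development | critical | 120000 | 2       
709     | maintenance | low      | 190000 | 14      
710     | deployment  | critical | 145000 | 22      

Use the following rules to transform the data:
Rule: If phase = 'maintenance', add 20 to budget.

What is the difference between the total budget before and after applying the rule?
40

Step 1: Original sum of budget = 1112000
Step 2: 2 records have phase = 'maintenance'
Step 3: Each affected record changes by 20
Step 4: Total change = 2 × 20 = 40
Step 5: New sum = 1112000 + 40 = 1112040
Step 6: Difference = |1112040 - 1112000| = 40
        (Sum increased by 40)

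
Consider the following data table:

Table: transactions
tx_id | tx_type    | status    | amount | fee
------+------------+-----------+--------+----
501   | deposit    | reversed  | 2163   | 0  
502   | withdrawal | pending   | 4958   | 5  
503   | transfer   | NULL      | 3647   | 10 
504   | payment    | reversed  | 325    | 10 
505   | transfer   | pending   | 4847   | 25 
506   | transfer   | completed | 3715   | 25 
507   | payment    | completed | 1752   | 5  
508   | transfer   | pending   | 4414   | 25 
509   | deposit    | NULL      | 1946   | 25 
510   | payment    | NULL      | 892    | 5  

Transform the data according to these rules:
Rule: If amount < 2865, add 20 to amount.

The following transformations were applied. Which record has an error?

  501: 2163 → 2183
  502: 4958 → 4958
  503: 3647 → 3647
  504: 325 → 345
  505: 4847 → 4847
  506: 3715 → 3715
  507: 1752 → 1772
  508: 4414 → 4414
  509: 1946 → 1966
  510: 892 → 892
Record 510 has an error. The correct transformed value should be 912, not 892.

Step 1: Check each record against the rule
Step 2: Record 510 has amount = 892
Step 3: Since 892 < 2865, the bonus should have been applied
Step 4: Correct value = 912, but claimed value = 892
Conclusion: Record 510 has the error.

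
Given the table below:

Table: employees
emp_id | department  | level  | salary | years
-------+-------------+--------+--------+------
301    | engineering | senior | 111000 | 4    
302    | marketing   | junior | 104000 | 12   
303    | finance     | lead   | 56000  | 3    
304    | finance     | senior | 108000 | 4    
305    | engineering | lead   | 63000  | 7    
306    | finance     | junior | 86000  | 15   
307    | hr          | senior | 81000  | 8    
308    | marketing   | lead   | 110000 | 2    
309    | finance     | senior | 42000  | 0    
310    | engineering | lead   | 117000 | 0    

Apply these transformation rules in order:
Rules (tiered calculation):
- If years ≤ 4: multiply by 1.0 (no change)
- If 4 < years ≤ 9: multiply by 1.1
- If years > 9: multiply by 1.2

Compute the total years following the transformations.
61.9

Step 1: Tier 1 (years ≤ 4): 6 records, sum = 13 × 1.0 = 13.0
Step 2: Tier 2 (4 < years ≤ 9): 2 records, sum = 15 × 1.1 = 16.5
Step 3: Tier 3 (years > 9): 2 records, sum = 27 × 1.2 = 32.4
Step 4: Final sum = 13.0 + 16.5 + 32.4 = 61.9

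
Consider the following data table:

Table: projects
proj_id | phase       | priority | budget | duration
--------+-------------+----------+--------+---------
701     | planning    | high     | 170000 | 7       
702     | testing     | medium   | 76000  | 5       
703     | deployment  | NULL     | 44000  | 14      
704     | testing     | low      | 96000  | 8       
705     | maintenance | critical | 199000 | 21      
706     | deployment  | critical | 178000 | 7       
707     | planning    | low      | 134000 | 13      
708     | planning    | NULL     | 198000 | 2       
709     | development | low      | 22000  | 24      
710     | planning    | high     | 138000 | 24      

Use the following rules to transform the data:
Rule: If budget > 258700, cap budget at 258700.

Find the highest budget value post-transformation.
199000

Step 1: Original maximum budget = 199000
Step 2: Check cap of 258700 against maximum
Step 3: No records exceed the cap (max 199000 <= cap 258700), so no capping applies
Step 4: Maximum after transformation = 199000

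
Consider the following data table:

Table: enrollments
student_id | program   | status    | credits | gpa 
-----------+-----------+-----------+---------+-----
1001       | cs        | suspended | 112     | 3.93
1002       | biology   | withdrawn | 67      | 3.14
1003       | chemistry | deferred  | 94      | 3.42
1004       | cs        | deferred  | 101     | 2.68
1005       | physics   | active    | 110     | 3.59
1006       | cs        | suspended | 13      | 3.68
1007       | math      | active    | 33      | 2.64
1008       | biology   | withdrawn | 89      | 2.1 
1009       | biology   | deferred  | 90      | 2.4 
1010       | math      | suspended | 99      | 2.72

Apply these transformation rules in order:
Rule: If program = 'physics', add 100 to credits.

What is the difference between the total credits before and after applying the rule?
100

Step 1: Original sum of credits = 808
Step 2: 1 records have program = 'physics'
Step 3: Each affected record changes by 100
Step 4: Total change = 1 × 100 = 100
Step 5: New sum = 808 + 100 = 908
Step 6: Difference = |908 - 808| = 100
        (Sum increased by 100)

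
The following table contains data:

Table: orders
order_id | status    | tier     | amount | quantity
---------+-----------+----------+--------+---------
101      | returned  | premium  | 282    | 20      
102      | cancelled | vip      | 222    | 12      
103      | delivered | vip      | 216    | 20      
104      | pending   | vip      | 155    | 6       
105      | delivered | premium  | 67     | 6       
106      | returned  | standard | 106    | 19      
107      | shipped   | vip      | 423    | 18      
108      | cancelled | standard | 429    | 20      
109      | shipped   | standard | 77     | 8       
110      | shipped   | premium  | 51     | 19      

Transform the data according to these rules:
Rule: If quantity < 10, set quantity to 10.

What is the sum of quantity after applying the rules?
158

Step 1: 3 records have quantity < 10
Step 2: These records originally summed to 20
Step 3: After setting to minimum: 3 × 10 = 30
Step 4: Unaffected records sum: 128
Step 5: Final sum = 30 + 128 = 158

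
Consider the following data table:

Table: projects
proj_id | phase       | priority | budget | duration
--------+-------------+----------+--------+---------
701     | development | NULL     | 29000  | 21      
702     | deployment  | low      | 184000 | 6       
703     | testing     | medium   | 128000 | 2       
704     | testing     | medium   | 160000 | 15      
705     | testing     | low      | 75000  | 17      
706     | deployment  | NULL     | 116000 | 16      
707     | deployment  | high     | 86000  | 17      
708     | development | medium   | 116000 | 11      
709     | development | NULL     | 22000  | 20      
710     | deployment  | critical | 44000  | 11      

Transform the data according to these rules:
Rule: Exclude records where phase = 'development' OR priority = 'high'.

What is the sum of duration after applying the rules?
67

Step 1: Find records where phase = 'development' OR priority = 'high'
Step 2: 4 records match, summing to 69
Step 3: Original sum: 136
Step 4: Remaining sum = 136 - 69 = 67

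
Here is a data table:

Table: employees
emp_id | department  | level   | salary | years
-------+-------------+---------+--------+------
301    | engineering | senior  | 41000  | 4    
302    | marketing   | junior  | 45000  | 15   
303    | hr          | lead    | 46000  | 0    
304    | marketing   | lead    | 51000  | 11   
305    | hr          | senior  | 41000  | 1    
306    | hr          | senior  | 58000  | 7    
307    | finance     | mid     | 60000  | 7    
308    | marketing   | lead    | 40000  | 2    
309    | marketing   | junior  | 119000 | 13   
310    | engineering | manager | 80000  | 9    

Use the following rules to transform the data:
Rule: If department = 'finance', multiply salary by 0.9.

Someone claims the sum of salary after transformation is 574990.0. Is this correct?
No, the correct result is 575000.0.

Step 1: Calculate the correct sum after transformation
Step 2: Apply multiplier 0.9 to records where department = 'finance'
Step 3: Correct result = 575000.0
Step 4: Claimed result = 574990.0
Step 5: 575000.0 ≠ 574990.0
Conclusion: The claimed result is incorrect. The correct answer is 575000.0.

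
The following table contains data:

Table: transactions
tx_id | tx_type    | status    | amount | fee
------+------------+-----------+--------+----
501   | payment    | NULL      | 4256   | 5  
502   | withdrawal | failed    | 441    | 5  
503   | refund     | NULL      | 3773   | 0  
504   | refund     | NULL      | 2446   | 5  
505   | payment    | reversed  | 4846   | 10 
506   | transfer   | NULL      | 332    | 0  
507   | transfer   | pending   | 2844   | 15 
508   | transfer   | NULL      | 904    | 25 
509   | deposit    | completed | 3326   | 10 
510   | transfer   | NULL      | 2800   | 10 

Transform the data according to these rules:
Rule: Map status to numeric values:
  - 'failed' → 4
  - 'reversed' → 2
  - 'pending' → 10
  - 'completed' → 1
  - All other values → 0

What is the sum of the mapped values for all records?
17

Step 1: Apply mapping to each record
Step 2: Count by status:
  'failed': 1 records × 4 = 4
  'reversed': 1 records × 2 = 2
  'pending': 1 records × 10 = 10
  'completed': 1 records × 1 = 1
Step 3: Sum all mapped values = 17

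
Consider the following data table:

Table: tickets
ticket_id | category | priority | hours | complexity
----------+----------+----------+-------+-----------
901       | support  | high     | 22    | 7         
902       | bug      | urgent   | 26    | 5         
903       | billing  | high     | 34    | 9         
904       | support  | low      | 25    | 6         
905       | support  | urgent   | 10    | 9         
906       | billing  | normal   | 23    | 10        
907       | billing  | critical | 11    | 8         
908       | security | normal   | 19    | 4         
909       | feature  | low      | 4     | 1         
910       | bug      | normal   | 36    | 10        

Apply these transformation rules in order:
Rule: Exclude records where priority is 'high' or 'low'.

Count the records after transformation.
6

Step 1: Count records to exclude
  - 2 (high) + 2 (low) = 4 records
Step 2: Total records: 10
Step 3: Remaining = 10 - 4 = 6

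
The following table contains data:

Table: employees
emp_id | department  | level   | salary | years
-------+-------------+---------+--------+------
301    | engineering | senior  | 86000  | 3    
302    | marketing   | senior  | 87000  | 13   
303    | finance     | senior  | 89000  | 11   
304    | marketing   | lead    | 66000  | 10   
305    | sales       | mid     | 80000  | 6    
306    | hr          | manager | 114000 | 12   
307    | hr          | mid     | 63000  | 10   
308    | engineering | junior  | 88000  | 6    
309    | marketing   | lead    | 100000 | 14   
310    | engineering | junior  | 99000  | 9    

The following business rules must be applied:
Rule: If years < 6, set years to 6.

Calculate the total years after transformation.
97

Step 1: 1 records have years < 6
Step 2: These records originally summed to 3
Step 3: After setting to minimum: 1 × 6 = 6
Step 4: Unaffected records sum: 91
Step 5: Final sum = 6 + 91 = 97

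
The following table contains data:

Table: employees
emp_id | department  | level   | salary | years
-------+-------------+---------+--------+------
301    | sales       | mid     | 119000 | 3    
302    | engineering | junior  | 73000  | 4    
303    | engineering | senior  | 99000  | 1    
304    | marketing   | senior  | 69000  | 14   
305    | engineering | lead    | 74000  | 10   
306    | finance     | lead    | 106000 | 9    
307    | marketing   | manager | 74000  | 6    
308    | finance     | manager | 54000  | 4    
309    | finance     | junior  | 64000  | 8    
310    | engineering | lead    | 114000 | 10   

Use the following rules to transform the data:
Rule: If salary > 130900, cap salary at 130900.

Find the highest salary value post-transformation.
119000

Step 1: Original maximum salary = 119000
Step 2: Check cap of 130900 against maximum
Step 3: No records exceed the cap (max 119000 <= cap 130900), so no capping applies
Step 4: Maximum after transformation = 119000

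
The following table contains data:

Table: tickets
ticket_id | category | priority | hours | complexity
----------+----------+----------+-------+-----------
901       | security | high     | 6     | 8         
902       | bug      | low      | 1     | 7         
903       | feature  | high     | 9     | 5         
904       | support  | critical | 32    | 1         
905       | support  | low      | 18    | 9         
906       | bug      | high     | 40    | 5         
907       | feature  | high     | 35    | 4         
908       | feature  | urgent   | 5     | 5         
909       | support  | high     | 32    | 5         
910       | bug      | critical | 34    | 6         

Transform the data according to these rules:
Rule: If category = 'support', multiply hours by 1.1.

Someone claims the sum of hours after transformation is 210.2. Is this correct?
No, the correct result is 220.2.

Step 1: Calculate the correct sum after transformation
Step 2: Apply multiplier 1.1 to records where category = 'support'
Step 3: Correct result = 220.2
Step 4: Claimed result = 210.2
Step 5: 220.2 ≠ 210.2
Conclusion: The claimed result is incorrect. The correct answer is 220.2.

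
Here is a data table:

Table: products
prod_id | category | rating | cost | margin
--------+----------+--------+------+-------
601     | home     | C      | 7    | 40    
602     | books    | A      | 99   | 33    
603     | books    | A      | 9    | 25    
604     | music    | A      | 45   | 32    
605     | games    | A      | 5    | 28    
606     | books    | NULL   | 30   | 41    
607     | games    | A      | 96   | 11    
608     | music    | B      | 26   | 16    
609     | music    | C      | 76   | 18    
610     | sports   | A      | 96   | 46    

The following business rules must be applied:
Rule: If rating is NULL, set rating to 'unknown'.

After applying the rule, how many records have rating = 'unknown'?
1

Step 1: Count records where rating IS NULL
Step 2: Found 1 records with NULL rating
Step 3: These records will have rating set to 'unknown'
Step 4: Records already having rating = 'unknown': 0
Step 5: Answer: 1 + 0 = 1 records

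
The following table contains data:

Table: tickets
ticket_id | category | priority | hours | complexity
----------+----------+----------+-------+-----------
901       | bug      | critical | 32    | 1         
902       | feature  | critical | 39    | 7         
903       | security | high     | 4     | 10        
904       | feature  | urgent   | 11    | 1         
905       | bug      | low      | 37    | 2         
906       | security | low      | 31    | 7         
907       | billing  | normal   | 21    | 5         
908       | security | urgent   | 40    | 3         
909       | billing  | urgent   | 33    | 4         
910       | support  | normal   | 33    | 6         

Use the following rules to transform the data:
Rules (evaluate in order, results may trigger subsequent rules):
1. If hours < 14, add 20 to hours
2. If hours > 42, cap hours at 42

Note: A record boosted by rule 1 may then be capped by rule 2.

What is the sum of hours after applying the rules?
321

Step 1: Apply rule 1 to records with hours < 14
  - 2 records get bonus of 20
  - Of these, 0 records then exceed 42 and get capped
Step 2: Apply rule 2 to records with hours > 42
  - 0 records (original) are capped
Step 3: Calculate final sum = 321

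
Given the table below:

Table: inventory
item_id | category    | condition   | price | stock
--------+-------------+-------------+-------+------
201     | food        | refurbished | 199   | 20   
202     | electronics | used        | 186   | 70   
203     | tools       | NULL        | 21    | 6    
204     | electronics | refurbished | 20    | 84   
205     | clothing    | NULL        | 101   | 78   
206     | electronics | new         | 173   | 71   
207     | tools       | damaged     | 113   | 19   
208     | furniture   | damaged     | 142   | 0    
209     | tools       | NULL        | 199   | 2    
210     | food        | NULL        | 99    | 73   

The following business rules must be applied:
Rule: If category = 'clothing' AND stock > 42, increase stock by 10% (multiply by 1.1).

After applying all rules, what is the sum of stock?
430.8

Step 1: Find records where category = 'clothing' AND stock > 42
Step 2: 1 records match, summing to 78
Step 3: After multiplier: 78 × 1.1 = 85.8
Step 4: Unaffected records sum: 345
Step 5: Final sum = 85.8 + 345 = 430.8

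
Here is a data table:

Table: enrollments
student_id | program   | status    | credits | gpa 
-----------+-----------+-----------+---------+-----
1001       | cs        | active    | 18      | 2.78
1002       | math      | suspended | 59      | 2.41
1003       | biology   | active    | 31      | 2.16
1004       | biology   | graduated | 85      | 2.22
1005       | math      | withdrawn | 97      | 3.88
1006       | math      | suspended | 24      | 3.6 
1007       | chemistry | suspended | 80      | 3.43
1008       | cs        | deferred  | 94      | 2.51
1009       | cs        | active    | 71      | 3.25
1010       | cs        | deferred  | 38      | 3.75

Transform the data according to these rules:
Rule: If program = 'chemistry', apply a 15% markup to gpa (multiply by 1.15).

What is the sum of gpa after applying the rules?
30.5

Step 1: Records with program = 'chemistry' have total gpa = 3.43
Step 2: Apply multiplier: 3.43 × 1.15 = 3.94
Step 3: Other records total: 26.56
Step 4: Final sum = 3.94 + 26.56 = 30.5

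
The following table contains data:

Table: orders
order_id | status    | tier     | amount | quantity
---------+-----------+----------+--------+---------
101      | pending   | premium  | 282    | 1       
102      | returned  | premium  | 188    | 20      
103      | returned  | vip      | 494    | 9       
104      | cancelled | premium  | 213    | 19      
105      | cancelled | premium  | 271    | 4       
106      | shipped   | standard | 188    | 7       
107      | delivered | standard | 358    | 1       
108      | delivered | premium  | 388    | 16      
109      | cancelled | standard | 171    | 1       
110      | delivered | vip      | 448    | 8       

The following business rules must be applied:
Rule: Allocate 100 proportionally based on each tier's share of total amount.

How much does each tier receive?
premium: 44.72, standard: 23.89, vip: 31.39

Step 1: Calculate total amount = 3001
Step 2: Calculate each tier's proportion:
  premium: 1342/3001 = 44.72% → 44.72
  standard: 717/3001 = 23.89% → 23.89
  vip: 942/3001 = 31.39% → 31.39
Step 3: Verify: sum of allocations ≈ 100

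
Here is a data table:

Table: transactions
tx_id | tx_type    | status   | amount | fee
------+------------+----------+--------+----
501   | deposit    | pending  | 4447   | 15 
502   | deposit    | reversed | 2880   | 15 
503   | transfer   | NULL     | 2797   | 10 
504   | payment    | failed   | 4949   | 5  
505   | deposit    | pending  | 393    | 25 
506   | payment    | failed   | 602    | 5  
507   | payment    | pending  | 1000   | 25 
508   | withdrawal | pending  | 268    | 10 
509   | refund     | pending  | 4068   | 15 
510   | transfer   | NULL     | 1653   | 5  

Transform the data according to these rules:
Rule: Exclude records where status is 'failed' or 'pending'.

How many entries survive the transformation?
3

Step 1: Count records to exclude
  - 2 (failed) + 5 (pending) = 7 records
Step 2: Total records: 10
Step 3: Remaining = 10 - 7 = 3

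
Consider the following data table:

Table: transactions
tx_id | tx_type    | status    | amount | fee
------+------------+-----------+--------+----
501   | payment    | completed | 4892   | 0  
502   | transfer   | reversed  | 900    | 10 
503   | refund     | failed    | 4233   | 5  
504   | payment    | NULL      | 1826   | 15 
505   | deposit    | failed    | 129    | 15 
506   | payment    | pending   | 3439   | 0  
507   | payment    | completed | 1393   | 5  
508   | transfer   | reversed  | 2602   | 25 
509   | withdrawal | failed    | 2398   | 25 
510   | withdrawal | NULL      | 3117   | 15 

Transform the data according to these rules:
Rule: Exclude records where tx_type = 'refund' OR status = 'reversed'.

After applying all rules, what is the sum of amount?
17194

Step 1: Find records where tx_type = 'refund' OR status = 'reversed'
Step 2: 3 records match, summing to 7735
Step 3: Original sum: 24929
Step 4: Remaining sum = 24929 - 7735 = 17194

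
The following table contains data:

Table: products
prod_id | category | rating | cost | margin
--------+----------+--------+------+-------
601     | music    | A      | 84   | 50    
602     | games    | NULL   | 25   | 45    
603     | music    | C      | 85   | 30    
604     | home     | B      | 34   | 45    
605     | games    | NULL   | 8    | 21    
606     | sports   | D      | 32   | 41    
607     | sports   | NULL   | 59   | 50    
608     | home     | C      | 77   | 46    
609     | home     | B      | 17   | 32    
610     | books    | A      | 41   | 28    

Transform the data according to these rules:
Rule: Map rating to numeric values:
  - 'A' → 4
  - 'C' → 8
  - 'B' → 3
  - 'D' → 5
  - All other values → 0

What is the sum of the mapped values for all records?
35

Step 1: Apply mapping to each record
Step 2: Count by status:
  'A': 2 records × 4 = 8
  'C': 2 records × 8 = 16
  'B': 2 records × 3 = 6
  'D': 1 records × 5 = 5
Step 3: Sum all mapped values = 35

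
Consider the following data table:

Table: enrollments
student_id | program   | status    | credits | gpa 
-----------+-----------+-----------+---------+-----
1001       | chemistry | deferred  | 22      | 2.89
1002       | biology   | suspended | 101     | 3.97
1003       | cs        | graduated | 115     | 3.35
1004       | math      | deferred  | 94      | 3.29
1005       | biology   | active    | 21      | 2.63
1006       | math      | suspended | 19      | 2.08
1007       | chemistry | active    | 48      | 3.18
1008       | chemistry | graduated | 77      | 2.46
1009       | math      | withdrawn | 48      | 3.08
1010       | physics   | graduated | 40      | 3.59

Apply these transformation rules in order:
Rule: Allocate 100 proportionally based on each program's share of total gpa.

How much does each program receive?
biology: 21.63, chemistry: 27.95, cs: 10.98, math: 27.69, physics: 11.76

Step 1: Calculate total gpa = 30.52
Step 2: Calculate each program's proportion:
  biology: 6.6/30.52 = 21.63% → 21.63
  chemistry: 8.53/30.52 = 27.95% → 27.95
  cs: 3.35/30.52 = 10.98% → 10.98
  math: 8.45/30.52 = 27.69% → 27.69
  physics: 3.59/30.52 = 11.76% → 11.76
Step 3: Verify: sum of allocations ≈ 100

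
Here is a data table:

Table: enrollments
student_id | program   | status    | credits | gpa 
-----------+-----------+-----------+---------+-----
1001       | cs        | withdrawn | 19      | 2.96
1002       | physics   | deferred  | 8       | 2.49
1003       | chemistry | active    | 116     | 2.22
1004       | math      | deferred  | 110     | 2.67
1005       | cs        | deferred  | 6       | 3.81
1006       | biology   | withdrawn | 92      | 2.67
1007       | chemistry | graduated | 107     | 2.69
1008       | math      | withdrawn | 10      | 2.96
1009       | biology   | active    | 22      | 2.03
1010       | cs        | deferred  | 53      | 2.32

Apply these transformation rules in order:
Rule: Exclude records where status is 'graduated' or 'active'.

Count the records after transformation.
7

Step 1: Count records to exclude
  - 1 (graduated) + 2 (active) = 3 records
Step 2: Total records: 10
Step 3: Remaining = 10 - 3 = 7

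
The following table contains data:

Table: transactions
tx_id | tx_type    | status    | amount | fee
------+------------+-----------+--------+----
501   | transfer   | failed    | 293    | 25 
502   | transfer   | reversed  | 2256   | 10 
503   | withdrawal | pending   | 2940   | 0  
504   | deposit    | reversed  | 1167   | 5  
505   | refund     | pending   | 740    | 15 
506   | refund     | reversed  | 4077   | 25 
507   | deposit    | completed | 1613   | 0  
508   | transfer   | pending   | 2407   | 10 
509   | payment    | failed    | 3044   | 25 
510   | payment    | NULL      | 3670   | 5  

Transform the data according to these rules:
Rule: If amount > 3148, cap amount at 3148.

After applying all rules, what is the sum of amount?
20756

Step 1: 2 records have amount > 3148
Step 2: These records originally summed to 7747
Step 3: After capping: 2 × 3148 = 6296
Step 4: Unaffected records sum: 14460
Step 5: Final sum = 6296 + 14460 = 20756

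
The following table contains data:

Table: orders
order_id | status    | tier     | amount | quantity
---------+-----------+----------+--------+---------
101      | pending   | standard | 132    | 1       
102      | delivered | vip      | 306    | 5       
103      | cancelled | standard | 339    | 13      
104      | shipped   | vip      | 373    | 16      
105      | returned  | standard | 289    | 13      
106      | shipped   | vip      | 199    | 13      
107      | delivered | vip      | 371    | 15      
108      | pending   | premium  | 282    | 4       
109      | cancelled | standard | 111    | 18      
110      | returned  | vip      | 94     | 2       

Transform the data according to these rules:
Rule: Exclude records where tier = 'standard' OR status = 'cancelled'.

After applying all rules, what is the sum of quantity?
55

Step 1: Find records where tier = 'standard' OR status = 'cancelled'
Step 2: 4 records match, summing to 45
Step 3: Original sum: 100
Step 4: Remaining sum = 100 - 45 = 55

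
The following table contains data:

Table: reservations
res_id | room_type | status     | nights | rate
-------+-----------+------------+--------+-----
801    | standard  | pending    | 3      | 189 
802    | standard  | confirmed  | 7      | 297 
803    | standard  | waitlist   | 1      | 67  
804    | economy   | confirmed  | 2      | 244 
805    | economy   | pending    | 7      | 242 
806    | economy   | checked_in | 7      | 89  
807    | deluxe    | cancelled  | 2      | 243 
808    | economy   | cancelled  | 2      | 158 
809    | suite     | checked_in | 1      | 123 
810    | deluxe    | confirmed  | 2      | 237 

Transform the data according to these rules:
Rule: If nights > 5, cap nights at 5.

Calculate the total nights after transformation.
28

Step 1: 3 records have nights > 5
Step 2: These records originally summed to 21
Step 3: After capping: 3 × 5 = 15
Step 4: Unaffected records sum: 13
Step 5: Final sum = 15 + 13 = 28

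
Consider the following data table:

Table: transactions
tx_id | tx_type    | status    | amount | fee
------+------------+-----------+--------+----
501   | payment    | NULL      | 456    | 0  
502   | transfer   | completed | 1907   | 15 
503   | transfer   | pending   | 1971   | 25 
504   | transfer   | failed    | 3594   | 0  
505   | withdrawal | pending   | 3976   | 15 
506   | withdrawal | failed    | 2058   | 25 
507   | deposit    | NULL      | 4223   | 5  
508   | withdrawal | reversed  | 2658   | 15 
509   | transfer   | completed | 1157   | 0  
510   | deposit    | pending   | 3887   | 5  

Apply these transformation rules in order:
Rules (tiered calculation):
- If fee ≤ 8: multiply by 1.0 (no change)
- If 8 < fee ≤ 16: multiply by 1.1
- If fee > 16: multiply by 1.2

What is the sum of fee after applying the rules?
119.5

Step 1: Tier 1 (fee ≤ 8): 5 records, sum = 10 × 1.0 = 10.0
Step 2: Tier 2 (8 < fee ≤ 16): 3 records, sum = 45 × 1.1 = 49.5
Step 3: Tier 3 (fee > 16): 2 records, sum = 50 × 1.2 = 60.0
Step 4: Final sum = 10.0 + 49.5 + 60.0 = 119.5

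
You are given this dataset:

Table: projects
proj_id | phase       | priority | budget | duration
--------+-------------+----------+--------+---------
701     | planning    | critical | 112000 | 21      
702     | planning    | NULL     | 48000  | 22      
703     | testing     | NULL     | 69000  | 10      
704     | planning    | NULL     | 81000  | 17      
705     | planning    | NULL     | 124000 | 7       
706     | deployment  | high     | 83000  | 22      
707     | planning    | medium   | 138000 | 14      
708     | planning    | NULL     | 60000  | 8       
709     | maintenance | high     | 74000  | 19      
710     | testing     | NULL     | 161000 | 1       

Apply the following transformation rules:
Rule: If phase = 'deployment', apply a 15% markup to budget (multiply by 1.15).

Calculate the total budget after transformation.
962450.0

Step 1: Records with phase = 'deployment' have total budget = 83000
Step 2: Apply multiplier: 83000 × 1.15 = 95450.0
Step 3: Other records total: 867000
Step 4: Final sum = 95450.0 + 867000 = 962450.0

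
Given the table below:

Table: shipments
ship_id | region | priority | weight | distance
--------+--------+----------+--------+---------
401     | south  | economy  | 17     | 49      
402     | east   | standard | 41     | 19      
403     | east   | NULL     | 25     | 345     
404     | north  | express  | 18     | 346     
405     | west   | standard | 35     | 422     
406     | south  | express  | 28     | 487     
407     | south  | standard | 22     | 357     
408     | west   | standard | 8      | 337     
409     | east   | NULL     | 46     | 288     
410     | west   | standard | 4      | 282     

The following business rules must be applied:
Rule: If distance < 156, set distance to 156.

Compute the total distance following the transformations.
3176

Step 1: 2 records have distance < 156
Step 2: These records originally summed to 68
Step 3: After setting to minimum: 2 × 156 = 312
Step 4: Unaffected records sum: 2864
Step 5: Final sum = 312 + 2864 = 3176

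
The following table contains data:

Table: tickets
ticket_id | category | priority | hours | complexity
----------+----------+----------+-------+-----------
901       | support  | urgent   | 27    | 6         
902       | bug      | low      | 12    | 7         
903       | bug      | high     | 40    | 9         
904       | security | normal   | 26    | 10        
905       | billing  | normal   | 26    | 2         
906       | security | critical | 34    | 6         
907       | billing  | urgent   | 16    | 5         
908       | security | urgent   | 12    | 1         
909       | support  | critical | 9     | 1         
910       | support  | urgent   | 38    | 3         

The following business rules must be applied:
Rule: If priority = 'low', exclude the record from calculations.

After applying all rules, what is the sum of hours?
228

Step 1: Identify records where priority = 'low'
Step 2: The excluded records sum to 12
Step 3: Original total hours = 240
Step 4: Remaining total = 240 - 12 = 228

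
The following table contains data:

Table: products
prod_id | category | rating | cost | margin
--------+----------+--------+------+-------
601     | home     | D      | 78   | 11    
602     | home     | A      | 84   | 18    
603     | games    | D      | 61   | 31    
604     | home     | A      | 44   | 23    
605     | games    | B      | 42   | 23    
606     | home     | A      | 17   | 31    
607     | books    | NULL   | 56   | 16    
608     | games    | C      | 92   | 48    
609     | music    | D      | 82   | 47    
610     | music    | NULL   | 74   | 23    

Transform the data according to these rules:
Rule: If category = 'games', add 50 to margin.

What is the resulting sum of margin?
421

Step 1: Count records where category = 'games': 3
Step 2: Total bonus added: 3 × 50 = 150
Step 3: Original sum of margin: 271
Step 4: Final sum = 271 + 150 = 421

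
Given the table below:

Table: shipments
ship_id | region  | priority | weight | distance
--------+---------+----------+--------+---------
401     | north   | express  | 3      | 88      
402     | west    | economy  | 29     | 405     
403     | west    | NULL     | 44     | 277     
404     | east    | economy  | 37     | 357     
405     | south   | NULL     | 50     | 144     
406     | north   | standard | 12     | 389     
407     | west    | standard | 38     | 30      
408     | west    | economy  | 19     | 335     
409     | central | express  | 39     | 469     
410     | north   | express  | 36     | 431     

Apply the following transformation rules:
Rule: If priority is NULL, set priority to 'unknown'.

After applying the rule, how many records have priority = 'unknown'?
2

Step 1: Count records where priority IS NULL
Step 2: Found 2 records with NULL priority
Step 3: These records will have priority set to 'unknown'
Step 4: Records already having priority = 'unknown': 0
Step 5: Answer: 2 + 0 = 2 records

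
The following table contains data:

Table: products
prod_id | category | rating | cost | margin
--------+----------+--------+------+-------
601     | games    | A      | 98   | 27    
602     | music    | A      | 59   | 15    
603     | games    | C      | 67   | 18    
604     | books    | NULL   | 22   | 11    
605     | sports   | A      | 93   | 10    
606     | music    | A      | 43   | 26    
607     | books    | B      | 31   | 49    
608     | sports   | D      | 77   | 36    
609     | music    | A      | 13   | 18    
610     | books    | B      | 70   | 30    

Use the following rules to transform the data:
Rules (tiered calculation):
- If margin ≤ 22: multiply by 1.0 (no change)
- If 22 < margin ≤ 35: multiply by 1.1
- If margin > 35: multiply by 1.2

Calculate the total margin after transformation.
265.3

Step 1: Tier 1 (margin ≤ 22): 5 records, sum = 72 × 1.0 = 72.0
Step 2: Tier 2 (22 < margin ≤ 35): 3 records, sum = 83 × 1.1 = 91.3
Step 3: Tier 3 (margin > 35): 2 records, sum = 85 × 1.2 = 102.0
Step 4: Final sum = 72.0 + 91.3 + 102.0 = 265.3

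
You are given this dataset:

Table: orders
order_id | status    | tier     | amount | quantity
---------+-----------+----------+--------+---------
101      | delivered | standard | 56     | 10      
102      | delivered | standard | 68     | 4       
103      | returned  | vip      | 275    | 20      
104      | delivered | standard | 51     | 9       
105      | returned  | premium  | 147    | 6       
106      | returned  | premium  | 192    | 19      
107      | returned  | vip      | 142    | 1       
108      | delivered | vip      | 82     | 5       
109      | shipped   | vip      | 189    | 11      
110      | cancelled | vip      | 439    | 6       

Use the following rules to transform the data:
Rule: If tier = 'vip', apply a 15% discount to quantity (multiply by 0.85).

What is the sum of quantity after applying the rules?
84.55

Step 1: Records with tier = 'vip' have total quantity = 43
Step 2: Apply multiplier: 43 × 0.85 = 36.55
Step 3: Other records total: 48
Step 4: Final sum = 36.55 + 48 = 84.55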